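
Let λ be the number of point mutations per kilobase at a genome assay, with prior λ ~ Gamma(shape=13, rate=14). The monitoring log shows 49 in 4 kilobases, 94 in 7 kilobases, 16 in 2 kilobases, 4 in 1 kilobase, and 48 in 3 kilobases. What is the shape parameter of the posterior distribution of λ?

224

Total count: 49 + 94 + 16 + 4 + 48 = 211.
Total exposure: 4 + 7 + 2 + 1 + 3 = 17 kilobases.
Gamma(α, β) with Poisson data over total exposure Σt gives posterior Gamma(α+Σx, β+Σt) = Gamma(224, 31).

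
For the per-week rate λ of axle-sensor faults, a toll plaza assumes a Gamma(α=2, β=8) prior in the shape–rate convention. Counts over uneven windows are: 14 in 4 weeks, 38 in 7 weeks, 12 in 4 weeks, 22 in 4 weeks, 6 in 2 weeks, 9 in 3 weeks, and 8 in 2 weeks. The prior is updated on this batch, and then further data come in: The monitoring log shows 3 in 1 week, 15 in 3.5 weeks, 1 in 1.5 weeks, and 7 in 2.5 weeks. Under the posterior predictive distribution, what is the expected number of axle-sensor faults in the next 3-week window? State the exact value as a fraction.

822/85

Total count: 14 + 38 + 12 + 22 + 6 + 9 + 8 = 109.
Total exposure: 4 + 7 + 4 + 4 + 2 + 3 + 2 = 26 weeks.
After the first batch: Gamma(2 + 109, 8 + 26) = Gamma(111, 34).
Total count: 3 + 15 + 1 + 7 = 26.
Total exposure: 1 + 3.5 + 1.5 + 2.5 = 8.5 weeks.
After the second batch: Gamma(111 + 26, 34 + 8.5) = Gamma(137, 85/2).
Predictive mean over a 3-week window = T·E[λ|data] = 3·137/(85/2) = 822/85.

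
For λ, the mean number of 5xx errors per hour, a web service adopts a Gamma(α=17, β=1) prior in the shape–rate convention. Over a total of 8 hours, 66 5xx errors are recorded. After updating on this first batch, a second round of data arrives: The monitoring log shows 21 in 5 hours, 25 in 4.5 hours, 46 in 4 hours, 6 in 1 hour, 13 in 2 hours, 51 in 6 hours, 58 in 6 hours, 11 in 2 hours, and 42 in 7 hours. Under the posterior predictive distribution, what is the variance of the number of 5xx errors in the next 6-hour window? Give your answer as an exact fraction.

Total count 66 over total exposure 8 hours.
After the first batch: Gamma(17 + 66, 1 + 8) = Gamma(83, 9).
Total count: 21 + 25 + 46 + 6 + 13 + 51 + 58 + 11 + 42 = 273.
Total exposure: 5 + 4.5 + 4 + 1 + 2 + 6 + 6 + 2 + 7 = 37.5 hours.
After the second batch: Gamma(83 + 273, 9 + 37.5) = Gamma(356, 93/2).
The posterior predictive for a window of length T is Negative Binomial with variance T·α'·(β'+T)/β'² = 6·356·(105/2)/(8649/4) = 49840/961.

49840/961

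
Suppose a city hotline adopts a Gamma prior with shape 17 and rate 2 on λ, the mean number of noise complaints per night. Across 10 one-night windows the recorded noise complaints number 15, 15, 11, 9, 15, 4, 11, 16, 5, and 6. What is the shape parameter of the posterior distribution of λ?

Total count: 15 + 15 + 11 + 9 + 15 + 4 + 11 + 16 + 5 + 6 = 107.
Total exposure: 10 nights.
Posterior: α' = 17 + 107 = 124, β' = 2 + 10 = 12.

124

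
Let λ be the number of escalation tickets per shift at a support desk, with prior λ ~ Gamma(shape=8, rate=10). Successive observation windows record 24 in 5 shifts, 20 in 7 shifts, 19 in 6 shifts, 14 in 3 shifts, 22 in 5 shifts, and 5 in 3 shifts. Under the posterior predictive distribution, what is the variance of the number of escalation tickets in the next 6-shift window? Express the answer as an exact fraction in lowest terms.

Total count: 24 + 20 + 19 + 14 + 22 + 5 = 104.
Total exposure: 5 + 7 + 6 + 3 + 5 + 3 = 29 shifts.
Conjugate update: add total count to the shape and total exposure to the rate, giving Gamma(112, 39).
The posterior predictive for a window of length T is Negative Binomial with variance T·α'·(β'+T)/β'² = 6·112·45/1521 = 3360/169.

3360/169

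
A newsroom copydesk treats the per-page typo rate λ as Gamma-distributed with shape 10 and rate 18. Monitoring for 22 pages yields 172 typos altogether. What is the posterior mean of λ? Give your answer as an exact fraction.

Total count 172 over total exposure 22 pages.
By Gamma–Poisson conjugacy, the posterior is Gamma(α + Σx, β + Σt) = Gamma(10 + 172, 18 + 22) = Gamma(182, 40).
Posterior mean = α'/β' = 182/40 = 91/20.

91/20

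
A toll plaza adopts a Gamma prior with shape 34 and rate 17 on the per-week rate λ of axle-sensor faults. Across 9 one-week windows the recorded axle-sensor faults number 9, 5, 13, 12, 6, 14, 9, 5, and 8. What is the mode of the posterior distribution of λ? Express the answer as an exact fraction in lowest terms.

Total count: 9 + 5 + 13 + 12 + 6 + 14 + 9 + 5 + 8 = 81.
Total exposure: 9 weeks.
By Gamma–Poisson conjugacy, the posterior is Gamma(α + Σx, β + Σt) = Gamma(34 + 81, 17 + 9) = Gamma(115, 26).
Posterior mode = (α'−1)/β' = 114/26 = 57/13.

57/13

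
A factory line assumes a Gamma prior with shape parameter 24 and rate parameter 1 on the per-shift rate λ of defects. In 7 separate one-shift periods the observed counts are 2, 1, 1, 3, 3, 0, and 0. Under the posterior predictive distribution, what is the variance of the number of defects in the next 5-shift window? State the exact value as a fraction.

Total count: 2 + 1 + 1 + 3 + 3 + 0 + 0 = 10.
Total exposure: 7 shifts.
Posterior: α' = 24 + 10 = 34, β' = 1 + 7 = 8.
The posterior predictive for a window of length T is Negative Binomial with variance T·α'·(β'+T)/β'² = 5·34·13/64 = 1105/32.

1105/32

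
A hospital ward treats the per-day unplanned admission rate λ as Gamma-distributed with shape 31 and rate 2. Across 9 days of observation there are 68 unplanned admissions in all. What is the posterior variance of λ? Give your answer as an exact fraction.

Total count 68 over total exposure 9 days.
Conjugate update: add total count to the shape and total exposure to the rate, giving Gamma(99, 11).
Posterior variance = α'/β'² = 99/121 = 9/11.

9/11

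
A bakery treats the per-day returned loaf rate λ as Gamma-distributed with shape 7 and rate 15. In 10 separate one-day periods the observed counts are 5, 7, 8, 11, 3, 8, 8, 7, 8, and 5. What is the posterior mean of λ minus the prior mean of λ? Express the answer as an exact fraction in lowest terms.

196/75

Total count: 5 + 7 + 8 + 11 + 3 + 8 + 8 + 7 + 8 + 5 = 70.
Total exposure: 10 days.
Conjugate update: add total count to the shape and total exposure to the rate, giving Gamma(77, 25).
Posterior mean = 77/25 = 77/25; prior mean = 7/15 = 7/15. Difference = 77/25 − 7/15 = 196/75.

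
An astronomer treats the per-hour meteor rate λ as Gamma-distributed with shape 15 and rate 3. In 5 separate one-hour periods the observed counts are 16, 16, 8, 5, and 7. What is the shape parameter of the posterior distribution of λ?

67

Total count: 16 + 16 + 8 + 5 + 7 = 52.
Total exposure: 5 hours.
Gamma(α, β) with Poisson data over total exposure Σt gives posterior Gamma(α+Σx, β+Σt) = Gamma(67, 8).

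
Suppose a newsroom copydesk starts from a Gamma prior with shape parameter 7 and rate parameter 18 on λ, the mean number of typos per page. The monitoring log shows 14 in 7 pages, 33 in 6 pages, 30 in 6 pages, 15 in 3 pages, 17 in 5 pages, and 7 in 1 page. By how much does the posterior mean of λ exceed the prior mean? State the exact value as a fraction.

Total count: 14 + 33 + 30 + 15 + 17 + 7 = 116.
Total exposure: 7 + 6 + 6 + 3 + 5 + 1 = 28 pages.
The Gamma prior is conjugate for the Poisson rate, so λ | data ~ Gamma(7+116, 18+28) = Gamma(123, 46).
Posterior mean = 123/46 = 123/46; prior mean = 7/18 = 7/18. Difference = 123/46 − 7/18 = 473/207.

473/207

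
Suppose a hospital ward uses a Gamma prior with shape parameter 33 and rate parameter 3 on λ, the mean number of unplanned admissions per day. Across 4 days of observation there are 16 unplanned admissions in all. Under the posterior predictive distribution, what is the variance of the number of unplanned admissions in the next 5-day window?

Total count 16 over total exposure 4 days.
Posterior: α' = 33 + 16 = 49, β' = 3 + 4 = 7.
The posterior predictive for a window of length T is Negative Binomial with variance T·α'·(β'+T)/β'² = 5·49·12/49 = 60.

60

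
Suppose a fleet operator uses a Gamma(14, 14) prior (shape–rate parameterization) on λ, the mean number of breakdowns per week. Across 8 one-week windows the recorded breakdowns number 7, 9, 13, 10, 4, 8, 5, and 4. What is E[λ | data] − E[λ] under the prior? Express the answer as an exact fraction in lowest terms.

Total count: 7 + 9 + 13 + 10 + 4 + 8 + 5 + 4 = 60.
Total exposure: 8 weeks.
Gamma(α, β) with Poisson data over total exposure Σt gives posterior Gamma(α+Σx, β+Σt) = Gamma(74, 22).
Posterior mean = 74/22 = 37/11; prior mean = 14/14 = 1. Difference = 37/11 − 1 = 26/11.

26/11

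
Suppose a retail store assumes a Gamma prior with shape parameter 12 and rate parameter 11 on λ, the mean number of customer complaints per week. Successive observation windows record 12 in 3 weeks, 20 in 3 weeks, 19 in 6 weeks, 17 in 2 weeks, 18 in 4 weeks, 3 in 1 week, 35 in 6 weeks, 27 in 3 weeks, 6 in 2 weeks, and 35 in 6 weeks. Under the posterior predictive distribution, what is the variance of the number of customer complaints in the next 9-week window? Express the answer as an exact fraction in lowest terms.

Total count: 12 + 20 + 19 + 17 + 18 + 3 + 35 + 27 + 6 + 35 = 192.
Total exposure: 3 + 3 + 6 + 2 + 4 + 1 + 6 + 3 + 2 + 6 = 36 weeks.
By Gamma–Poisson conjugacy, the posterior is Gamma(α + Σx, β + Σt) = Gamma(12 + 192, 11 + 36) = Gamma(204, 47).
The posterior predictive for a window of length T is Negative Binomial with variance T·α'·(β'+T)/β'² = 9·204·56/2209 = 102816/2209.

102816/2209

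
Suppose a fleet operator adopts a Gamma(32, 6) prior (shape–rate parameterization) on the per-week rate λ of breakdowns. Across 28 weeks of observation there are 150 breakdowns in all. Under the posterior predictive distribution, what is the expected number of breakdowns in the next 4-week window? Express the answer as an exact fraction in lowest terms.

Total count 150 over total exposure 28 weeks.
The Gamma prior is conjugate for the Poisson rate, so λ | data ~ Gamma(32+150, 6+28) = Gamma(182, 34).
Predictive mean over a 4-week window = T·E[λ|data] = 4·182/34 = 364/17.

364/17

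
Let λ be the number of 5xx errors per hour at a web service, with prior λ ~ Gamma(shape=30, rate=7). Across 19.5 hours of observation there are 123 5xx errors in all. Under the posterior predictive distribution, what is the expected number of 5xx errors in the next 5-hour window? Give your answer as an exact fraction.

1530/53

Total count 123 over total exposure 19.5 hours.
Conjugate update: add total count to the shape and total exposure to the rate, giving Gamma(153, 53/2).
Predictive mean over a 5-hour window = T·E[λ|data] = 5·153/(53/2) = 1530/53.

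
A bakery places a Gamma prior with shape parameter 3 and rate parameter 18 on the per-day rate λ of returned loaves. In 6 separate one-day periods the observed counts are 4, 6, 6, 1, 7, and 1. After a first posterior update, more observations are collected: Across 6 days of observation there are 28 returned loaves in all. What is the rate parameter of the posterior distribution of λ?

30

Total count: 4 + 6 + 6 + 1 + 7 + 1 = 25.
Total exposure: 6 days.
After the first batch: Gamma(3 + 25, 18 + 6) = Gamma(28, 24).
Total count 28 over total exposure 6 days.
After the second batch: Gamma(28 + 28, 24 + 6) = Gamma(56, 30).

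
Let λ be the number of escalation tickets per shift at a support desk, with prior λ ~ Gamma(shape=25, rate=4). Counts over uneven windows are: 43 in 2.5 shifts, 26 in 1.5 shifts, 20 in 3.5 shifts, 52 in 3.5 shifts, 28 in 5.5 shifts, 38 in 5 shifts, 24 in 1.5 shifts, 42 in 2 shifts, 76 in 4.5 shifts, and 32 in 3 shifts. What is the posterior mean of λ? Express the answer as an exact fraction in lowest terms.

Total count: 43 + 26 + 20 + 52 + 28 + 38 + 24 + 42 + 76 + 32 = 381.
Total exposure: 2.5 + 1.5 + 3.5 + 3.5 + 5.5 + 5 + 1.5 + 2 + 4.5 + 3 = 32.5 shifts.
Gamma(α, β) with Poisson data over total exposure Σt gives posterior Gamma(α+Σx, β+Σt) = Gamma(406, 73/2).
Posterior mean = α'/β' = 406/(73/2) = 812/73.

812/73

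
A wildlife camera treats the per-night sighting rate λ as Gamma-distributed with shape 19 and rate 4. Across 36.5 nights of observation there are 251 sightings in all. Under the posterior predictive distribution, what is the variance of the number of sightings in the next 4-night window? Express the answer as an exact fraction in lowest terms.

7120/243

Total count 251 over total exposure 36.5 nights.
By Gamma–Poisson conjugacy, the posterior is Gamma(α + Σx, β + Σt) = Gamma(19 + 251, 4 + 36.5) = Gamma(270, 81/2).
The posterior predictive for a window of length T is Negative Binomial with variance T·α'·(β'+T)/β'² = 4·270·(89/2)/(6561/4) = 7120/243.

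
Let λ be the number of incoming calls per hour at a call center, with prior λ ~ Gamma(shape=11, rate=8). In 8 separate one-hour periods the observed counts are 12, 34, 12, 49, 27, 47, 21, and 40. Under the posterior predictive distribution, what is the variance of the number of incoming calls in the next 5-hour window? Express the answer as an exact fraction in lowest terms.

Total count: 12 + 34 + 12 + 49 + 27 + 47 + 21 + 40 = 242.
Total exposure: 8 hours.
Gamma(α, β) with Poisson data over total exposure Σt gives posterior Gamma(α+Σx, β+Σt) = Gamma(253, 16).
The posterior predictive for a window of length T is Negative Binomial with variance T·α'·(β'+T)/β'² = 5·253·21/256 = 26565/256.

26565/256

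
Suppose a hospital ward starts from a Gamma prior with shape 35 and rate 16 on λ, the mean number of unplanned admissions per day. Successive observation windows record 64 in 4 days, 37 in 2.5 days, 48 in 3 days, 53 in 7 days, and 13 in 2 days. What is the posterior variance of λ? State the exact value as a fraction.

1000/4761

Total count: 64 + 37 + 48 + 53 + 13 = 215.
Total exposure: 4 + 2.5 + 3 + 7 + 2 = 18.5 days.
Posterior: α' = 35 + 215 = 250, β' = 16 + 18.5 = 69/2.
Posterior variance = α'/β'² = 250/(4761/4) = 1000/4761.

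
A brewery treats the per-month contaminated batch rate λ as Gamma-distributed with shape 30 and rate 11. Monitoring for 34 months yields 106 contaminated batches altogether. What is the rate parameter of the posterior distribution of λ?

45

Total count 106 over total exposure 34 months.
By Gamma–Poisson conjugacy, the posterior is Gamma(α + Σx, β + Σt) = Gamma(30 + 106, 11 + 34) = Gamma(136, 45).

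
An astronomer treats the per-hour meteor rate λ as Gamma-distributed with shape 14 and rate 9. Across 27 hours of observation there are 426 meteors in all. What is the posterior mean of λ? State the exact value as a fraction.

110/9

Total count 426 over total exposure 27 hours.
By Gamma–Poisson conjugacy, the posterior is Gamma(α + Σx, β + Σt) = Gamma(14 + 426, 9 + 27) = Gamma(440, 36).
Posterior mean = α'/β' = 440/36 = 110/9.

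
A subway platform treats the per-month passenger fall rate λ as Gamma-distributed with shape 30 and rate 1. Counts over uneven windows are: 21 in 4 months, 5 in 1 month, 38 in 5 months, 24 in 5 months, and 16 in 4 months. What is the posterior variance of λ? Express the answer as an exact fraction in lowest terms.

67/200

Total count: 21 + 5 + 38 + 24 + 16 = 104.
Total exposure: 4 + 1 + 5 + 5 + 4 = 19 months.
The Gamma prior is conjugate for the Poisson rate, so λ | data ~ Gamma(30+104, 1+19) = Gamma(134, 20).
Posterior variance = α'/β'² = 134/400 = 67/200.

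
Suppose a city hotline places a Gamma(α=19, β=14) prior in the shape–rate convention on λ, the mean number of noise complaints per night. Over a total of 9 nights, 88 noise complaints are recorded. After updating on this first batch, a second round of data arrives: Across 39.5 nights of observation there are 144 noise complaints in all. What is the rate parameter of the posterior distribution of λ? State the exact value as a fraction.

Total count 88 over total exposure 9 nights.
After the first batch: Gamma(19 + 88, 14 + 9) = Gamma(107, 23).
Total count 144 over total exposure 39.5 nights.
After the second batch: Gamma(107 + 144, 23 + 39.5) = Gamma(251, 125/2).

125/2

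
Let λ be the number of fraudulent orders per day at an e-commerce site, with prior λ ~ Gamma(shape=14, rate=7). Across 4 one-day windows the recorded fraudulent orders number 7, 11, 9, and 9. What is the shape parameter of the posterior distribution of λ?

Total count: 7 + 11 + 9 + 9 = 36.
Total exposure: 4 days.
Conjugate update: add total count to the shape and total exposure to the rate, giving Gamma(50, 11).

50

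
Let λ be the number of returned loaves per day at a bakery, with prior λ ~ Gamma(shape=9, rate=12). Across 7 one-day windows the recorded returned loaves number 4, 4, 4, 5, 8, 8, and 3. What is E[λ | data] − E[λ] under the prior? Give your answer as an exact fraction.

Total count: 4 + 4 + 4 + 5 + 8 + 8 + 3 = 36.
Total exposure: 7 days.
By Gamma–Poisson conjugacy, the posterior is Gamma(α + Σx, β + Σt) = Gamma(9 + 36, 12 + 7) = Gamma(45, 19).
Posterior mean = 45/19 = 45/19; prior mean = 9/12 = 3/4. Difference = 45/19 − 3/4 = 123/76.

123/76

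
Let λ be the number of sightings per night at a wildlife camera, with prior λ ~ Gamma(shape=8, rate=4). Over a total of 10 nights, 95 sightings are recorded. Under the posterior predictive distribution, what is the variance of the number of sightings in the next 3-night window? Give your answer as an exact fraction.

5253/196

Total count 95 over total exposure 10 nights.
Posterior: α' = 8 + 95 = 103, β' = 4 + 10 = 14.
The posterior predictive for a window of length T is Negative Binomial with variance T·α'·(β'+T)/β'² = 3·103·17/196 = 5253/196.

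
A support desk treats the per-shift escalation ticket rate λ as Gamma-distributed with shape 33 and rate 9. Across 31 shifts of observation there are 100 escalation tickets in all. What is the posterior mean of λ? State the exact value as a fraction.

Total count 100 over total exposure 31 shifts.
The Gamma prior is conjugate for the Poisson rate, so λ | data ~ Gamma(33+100, 9+31) = Gamma(133, 40).
Posterior mean = α'/β' = 133/40.

133/40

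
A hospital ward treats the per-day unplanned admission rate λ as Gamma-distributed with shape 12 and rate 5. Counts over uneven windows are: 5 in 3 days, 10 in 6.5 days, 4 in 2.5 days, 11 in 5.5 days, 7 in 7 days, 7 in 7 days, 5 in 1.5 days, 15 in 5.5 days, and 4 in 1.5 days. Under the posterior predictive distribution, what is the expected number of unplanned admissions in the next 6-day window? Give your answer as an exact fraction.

Total count: 5 + 10 + 4 + 11 + 7 + 7 + 5 + 15 + 4 = 68.
Total exposure: 3 + 6.5 + 2.5 + 5.5 + 7 + 7 + 1.5 + 5.5 + 1.5 = 40 days.
The Gamma prior is conjugate for the Poisson rate, so λ | data ~ Gamma(12+68, 5+40) = Gamma(80, 45).
Predictive mean over a 6-day window = T·E[λ|data] = 6·80/45 = 32/3.

32/3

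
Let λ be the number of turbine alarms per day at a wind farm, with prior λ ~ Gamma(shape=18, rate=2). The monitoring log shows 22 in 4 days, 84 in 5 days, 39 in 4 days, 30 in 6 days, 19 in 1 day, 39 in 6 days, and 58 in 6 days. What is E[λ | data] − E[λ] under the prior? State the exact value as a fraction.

Total count: 22 + 84 + 39 + 30 + 19 + 39 + 58 = 291.
Total exposure: 4 + 5 + 4 + 6 + 1 + 6 + 6 = 32 days.
Posterior: α' = 18 + 291 = 309, β' = 2 + 32 = 34.
Posterior mean = 309/34 = 309/34; prior mean = 18/2 = 9. Difference = 309/34 − 9 = 3/34.

3/34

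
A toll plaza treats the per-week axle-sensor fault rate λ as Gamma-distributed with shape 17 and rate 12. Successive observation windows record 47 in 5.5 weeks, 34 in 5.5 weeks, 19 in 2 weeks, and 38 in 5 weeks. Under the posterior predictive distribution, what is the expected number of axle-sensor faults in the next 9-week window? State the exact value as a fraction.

Total count: 47 + 34 + 19 + 38 = 138.
Total exposure: 5.5 + 5.5 + 2 + 5 = 18 weeks.
By Gamma–Poisson conjugacy, the posterior is Gamma(α + Σx, β + Σt) = Gamma(17 + 138, 12 + 18) = Gamma(155, 30).
Predictive mean over a 9-week window = T·E[λ|data] = 9·155/30 = 93/2.

93/2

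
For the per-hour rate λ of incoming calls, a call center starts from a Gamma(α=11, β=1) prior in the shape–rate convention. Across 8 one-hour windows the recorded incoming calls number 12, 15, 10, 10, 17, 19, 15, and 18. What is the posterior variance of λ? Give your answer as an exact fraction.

Total count: 12 + 15 + 10 + 10 + 17 + 19 + 15 + 18 = 116.
Total exposure: 8 hours.
Gamma(α, β) with Poisson data over total exposure Σt gives posterior Gamma(α+Σx, β+Σt) = Gamma(127, 9).
Posterior variance = α'/β'² = 127/81.

127/81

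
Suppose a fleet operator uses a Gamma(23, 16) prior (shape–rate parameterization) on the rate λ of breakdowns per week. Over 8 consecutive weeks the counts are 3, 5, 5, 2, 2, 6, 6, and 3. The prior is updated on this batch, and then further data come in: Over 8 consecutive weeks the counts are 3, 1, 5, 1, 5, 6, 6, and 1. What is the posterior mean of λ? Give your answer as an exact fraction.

83/32

Total count: 3 + 5 + 5 + 2 + 2 + 6 + 6 + 3 = 32.
Total exposure: 8 weeks.
After the first batch: Gamma(23 + 32, 16 + 8) = Gamma(55, 24).
Total count: 3 + 1 + 5 + 1 + 5 + 6 + 6 + 1 = 28.
Total exposure: 8 weeks.
After the second batch: Gamma(55 + 28, 24 + 8) = Gamma(83, 32).
Posterior mean = α'/β' = 83/32.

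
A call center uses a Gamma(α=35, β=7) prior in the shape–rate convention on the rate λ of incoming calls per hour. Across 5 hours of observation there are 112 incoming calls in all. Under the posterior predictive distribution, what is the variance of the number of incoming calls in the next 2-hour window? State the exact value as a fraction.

343/12

Total count 112 over total exposure 5 hours.
Conjugate update: add total count to the shape and total exposure to the rate, giving Gamma(147, 12).
The posterior predictive for a window of length T is Negative Binomial with variance T·α'·(β'+T)/β'² = 2·147·14/144 = 343/12.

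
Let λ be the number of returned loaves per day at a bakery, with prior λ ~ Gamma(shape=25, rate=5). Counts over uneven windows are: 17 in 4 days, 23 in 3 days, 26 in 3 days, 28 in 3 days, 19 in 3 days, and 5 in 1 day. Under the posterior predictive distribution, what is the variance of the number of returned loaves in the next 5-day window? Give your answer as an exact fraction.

Total count: 17 + 23 + 26 + 28 + 19 + 5 = 118.
Total exposure: 4 + 3 + 3 + 3 + 3 + 1 = 17 days.
Posterior: α' = 25 + 118 = 143, β' = 5 + 17 = 22.
The posterior predictive for a window of length T is Negative Binomial with variance T·α'·(β'+T)/β'² = 5·143·27/484 = 1755/44.

1755/44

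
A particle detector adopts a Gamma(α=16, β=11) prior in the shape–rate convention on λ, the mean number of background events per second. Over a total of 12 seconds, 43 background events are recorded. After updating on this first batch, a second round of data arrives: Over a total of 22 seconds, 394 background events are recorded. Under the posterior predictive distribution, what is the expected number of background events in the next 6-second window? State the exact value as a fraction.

Total count 43 over total exposure 12 seconds.
After the first batch: Gamma(16 + 43, 11 + 12) = Gamma(59, 23).
Total count 394 over total exposure 22 seconds.
After the second batch: Gamma(59 + 394, 23 + 22) = Gamma(453, 45).
Predictive mean over a 6-second window = T·E[λ|data] = 6·453/45 = 302/5.

302/5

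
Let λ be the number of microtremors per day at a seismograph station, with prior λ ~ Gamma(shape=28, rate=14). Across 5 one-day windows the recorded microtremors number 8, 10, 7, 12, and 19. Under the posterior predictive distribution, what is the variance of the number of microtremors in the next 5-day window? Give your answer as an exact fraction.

Total count: 8 + 10 + 7 + 12 + 19 = 56.
Total exposure: 5 days.
The Gamma prior is conjugate for the Poisson rate, so λ | data ~ Gamma(28+56, 14+5) = Gamma(84, 19).
The posterior predictive for a window of length T is Negative Binomial with variance T·α'·(β'+T)/β'² = 5·84·24/361 = 10080/361.

10080/361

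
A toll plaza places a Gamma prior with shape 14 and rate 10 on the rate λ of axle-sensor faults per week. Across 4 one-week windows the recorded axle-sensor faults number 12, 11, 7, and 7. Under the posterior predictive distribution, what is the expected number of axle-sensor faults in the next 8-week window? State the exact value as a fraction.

Total count: 12 + 11 + 7 + 7 = 37.
Total exposure: 4 weeks.
The Gamma prior is conjugate for the Poisson rate, so λ | data ~ Gamma(14+37, 10+4) = Gamma(51, 14).
Predictive mean over an 8-week window = T·E[λ|data] = 8·51/14 = 204/7.

204/7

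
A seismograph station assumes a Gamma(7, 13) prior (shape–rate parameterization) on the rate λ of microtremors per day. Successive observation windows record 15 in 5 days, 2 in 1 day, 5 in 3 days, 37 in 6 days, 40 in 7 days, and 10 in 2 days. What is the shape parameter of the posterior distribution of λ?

116

Total count: 15 + 2 + 5 + 37 + 40 + 10 = 109.
Total exposure: 5 + 1 + 3 + 6 + 7 + 2 = 24 days.
By Gamma–Poisson conjugacy, the posterior is Gamma(α + Σx, β + Σt) = Gamma(7 + 109, 13 + 24) = Gamma(116, 37).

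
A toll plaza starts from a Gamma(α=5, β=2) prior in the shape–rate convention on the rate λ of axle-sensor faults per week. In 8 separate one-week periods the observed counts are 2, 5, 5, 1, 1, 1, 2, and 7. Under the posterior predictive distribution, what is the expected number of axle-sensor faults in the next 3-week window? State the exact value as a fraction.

Total count: 2 + 5 + 5 + 1 + 1 + 1 + 2 + 7 = 24.
Total exposure: 8 weeks.
By Gamma–Poisson conjugacy, the posterior is Gamma(α + Σx, β + Σt) = Gamma(5 + 24, 2 + 8) = Gamma(29, 10).
Predictive mean over a 3-week window = T·E[λ|data] = 3·29/10 = 87/10.

87/10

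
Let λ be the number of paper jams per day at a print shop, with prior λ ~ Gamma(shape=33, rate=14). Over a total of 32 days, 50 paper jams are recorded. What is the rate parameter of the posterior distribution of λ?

Total count 50 over total exposure 32 days.
The Gamma prior is conjugate for the Poisson rate, so λ | data ~ Gamma(33+50, 14+32) = Gamma(83, 46).

46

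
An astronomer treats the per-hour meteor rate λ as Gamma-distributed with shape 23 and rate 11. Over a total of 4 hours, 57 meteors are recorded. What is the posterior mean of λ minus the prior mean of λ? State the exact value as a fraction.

107/33

Total count 57 over total exposure 4 hours.
Conjugate update: add total count to the shape and total exposure to the rate, giving Gamma(80, 15).
Posterior mean = 80/15 = 16/3; prior mean = 23/11 = 23/11. Difference = 16/3 − 23/11 = 107/33.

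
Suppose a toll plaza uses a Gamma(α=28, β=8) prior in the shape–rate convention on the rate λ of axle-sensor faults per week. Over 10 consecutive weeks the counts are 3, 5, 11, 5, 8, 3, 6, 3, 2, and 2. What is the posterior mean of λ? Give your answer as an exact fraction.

38/9

Total count: 3 + 5 + 11 + 5 + 8 + 3 + 6 + 3 + 2 + 2 = 48.
Total exposure: 10 weeks.
The Gamma prior is conjugate for the Poisson rate, so λ | data ~ Gamma(28+48, 8+10) = Gamma(76, 18).
Posterior mean = α'/β' = 76/18 = 38/9.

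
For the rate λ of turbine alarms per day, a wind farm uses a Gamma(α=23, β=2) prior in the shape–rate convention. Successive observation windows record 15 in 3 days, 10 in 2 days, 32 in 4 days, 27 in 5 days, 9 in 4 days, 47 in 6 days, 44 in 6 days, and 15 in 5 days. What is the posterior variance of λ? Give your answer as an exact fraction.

Total count: 15 + 10 + 32 + 27 + 9 + 47 + 44 + 15 = 199.
Total exposure: 3 + 2 + 4 + 5 + 4 + 6 + 6 + 5 = 35 days.
The Gamma prior is conjugate for the Poisson rate, so λ | data ~ Gamma(23+199, 2+35) = Gamma(222, 37).
Posterior variance = α'/β'² = 222/1369 = 6/37.

6/37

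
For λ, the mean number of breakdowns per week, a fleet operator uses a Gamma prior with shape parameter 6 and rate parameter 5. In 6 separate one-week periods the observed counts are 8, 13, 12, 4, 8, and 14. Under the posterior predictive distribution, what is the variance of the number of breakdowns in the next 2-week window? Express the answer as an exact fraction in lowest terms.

1690/121

Total count: 8 + 13 + 12 + 4 + 8 + 14 = 59.
Total exposure: 6 weeks.
By Gamma–Poisson conjugacy, the posterior is Gamma(α + Σx, β + Σt) = Gamma(6 + 59, 5 + 6) = Gamma(65, 11).
The posterior predictive for a window of length T is Negative Binomial with variance T·α'·(β'+T)/β'² = 2·65·13/121 = 1690/121.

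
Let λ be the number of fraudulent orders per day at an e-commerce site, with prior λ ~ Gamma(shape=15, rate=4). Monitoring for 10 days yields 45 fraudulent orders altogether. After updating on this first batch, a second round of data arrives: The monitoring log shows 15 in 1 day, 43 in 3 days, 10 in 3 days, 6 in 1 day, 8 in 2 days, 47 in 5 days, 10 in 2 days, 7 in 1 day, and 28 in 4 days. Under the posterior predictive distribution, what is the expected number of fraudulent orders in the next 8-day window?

52

Total count 45 over total exposure 10 days.
After the first batch: Gamma(15 + 45, 4 + 10) = Gamma(60, 14).
Total count: 15 + 43 + 10 + 6 + 8 + 47 + 10 + 7 + 28 = 174.
Total exposure: 1 + 3 + 3 + 1 + 2 + 5 + 2 + 1 + 4 = 22 days.
After the second batch: Gamma(60 + 174, 14 + 22) = Gamma(234, 36).
Predictive mean over an 8-day window = T·E[λ|data] = 8·234/36 = 52.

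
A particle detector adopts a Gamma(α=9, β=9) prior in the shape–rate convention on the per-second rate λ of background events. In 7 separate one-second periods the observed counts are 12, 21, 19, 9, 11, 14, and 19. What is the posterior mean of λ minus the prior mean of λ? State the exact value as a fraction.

Total count: 12 + 21 + 19 + 9 + 11 + 14 + 19 = 105.
Total exposure: 7 seconds.
Posterior: α' = 9 + 105 = 114, β' = 9 + 7 = 16.
Posterior mean = 114/16 = 57/8; prior mean = 9/9 = 1. Difference = 57/8 − 1 = 49/8.

49/8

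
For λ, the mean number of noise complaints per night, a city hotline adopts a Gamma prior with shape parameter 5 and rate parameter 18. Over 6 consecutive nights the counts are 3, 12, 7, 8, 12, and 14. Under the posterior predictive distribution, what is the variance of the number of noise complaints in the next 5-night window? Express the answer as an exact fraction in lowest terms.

Total count: 3 + 12 + 7 + 8 + 12 + 14 = 56.
Total exposure: 6 nights.
Posterior: α' = 5 + 56 = 61, β' = 18 + 6 = 24.
The posterior predictive for a window of length T is Negative Binomial with variance T·α'·(β'+T)/β'² = 5·61·29/576 = 8845/576.

8845/576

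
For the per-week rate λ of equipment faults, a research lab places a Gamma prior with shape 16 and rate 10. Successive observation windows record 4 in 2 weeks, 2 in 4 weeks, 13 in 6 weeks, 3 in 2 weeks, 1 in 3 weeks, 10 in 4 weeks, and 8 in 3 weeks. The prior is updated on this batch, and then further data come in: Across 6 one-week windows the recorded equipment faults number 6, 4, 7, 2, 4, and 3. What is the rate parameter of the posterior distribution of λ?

40

Total count: 4 + 2 + 13 + 3 + 1 + 10 + 8 = 41.
Total exposure: 2 + 4 + 6 + 2 + 3 + 4 + 3 = 24 weeks.
After the first batch: Gamma(16 + 41, 10 + 24) = Gamma(57, 34).
Total count: 6 + 4 + 7 + 2 + 4 + 3 = 26.
Total exposure: 6 weeks.
After the second batch: Gamma(57 + 26, 34 + 6) = Gamma(83, 40).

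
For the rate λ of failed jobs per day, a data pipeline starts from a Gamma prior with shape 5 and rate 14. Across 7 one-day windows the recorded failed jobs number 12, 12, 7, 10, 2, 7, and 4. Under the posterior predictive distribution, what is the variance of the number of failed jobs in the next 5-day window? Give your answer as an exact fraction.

Total count: 12 + 12 + 7 + 10 + 2 + 7 + 4 = 54.
Total exposure: 7 days.
By Gamma–Poisson conjugacy, the posterior is Gamma(α + Σx, β + Σt) = Gamma(5 + 54, 14 + 7) = Gamma(59, 21).
The posterior predictive for a window of length T is Negative Binomial with variance T·α'·(β'+T)/β'² = 5·59·26/441 = 7670/441.

7670/441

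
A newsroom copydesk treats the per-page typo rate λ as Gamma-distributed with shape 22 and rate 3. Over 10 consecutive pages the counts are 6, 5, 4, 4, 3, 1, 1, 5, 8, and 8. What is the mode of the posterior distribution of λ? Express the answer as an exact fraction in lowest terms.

Total count: 6 + 5 + 4 + 4 + 3 + 1 + 1 + 5 + 8 + 8 = 45.
Total exposure: 10 pages.
Conjugate update: add total count to the shape and total exposure to the rate, giving Gamma(67, 13).
Posterior mode = (α'−1)/β' = 66/13.

66/13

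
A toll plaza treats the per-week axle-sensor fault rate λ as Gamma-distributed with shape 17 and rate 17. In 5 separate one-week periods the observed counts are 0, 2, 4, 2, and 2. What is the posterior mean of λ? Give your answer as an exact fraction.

Total count: 0 + 2 + 4 + 2 + 2 = 10.
Total exposure: 5 weeks.
Posterior: α' = 17 + 10 = 27, β' = 17 + 5 = 22.
Posterior mean = α'/β' = 27/22.

27/22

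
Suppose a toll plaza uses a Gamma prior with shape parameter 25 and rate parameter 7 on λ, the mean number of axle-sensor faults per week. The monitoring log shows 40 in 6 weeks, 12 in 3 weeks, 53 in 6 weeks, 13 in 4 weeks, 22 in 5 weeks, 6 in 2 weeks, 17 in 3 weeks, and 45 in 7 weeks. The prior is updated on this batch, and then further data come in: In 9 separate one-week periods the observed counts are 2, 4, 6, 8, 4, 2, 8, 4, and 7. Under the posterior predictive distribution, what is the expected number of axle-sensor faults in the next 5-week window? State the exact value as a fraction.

Total count: 40 + 12 + 53 + 13 + 22 + 6 + 17 + 45 = 208.
Total exposure: 6 + 3 + 6 + 4 + 5 + 2 + 3 + 7 = 36 weeks.
After the first batch: Gamma(25 + 208, 7 + 36) = Gamma(233, 43).
Total count: 2 + 4 + 6 + 8 + 4 + 2 + 8 + 4 + 7 = 45.
Total exposure: 9 weeks.
After the second batch: Gamma(233 + 45, 43 + 9) = Gamma(278, 52).
Predictive mean over a 5-week window = T·E[λ|data] = 5·278/52 = 695/26.

695/26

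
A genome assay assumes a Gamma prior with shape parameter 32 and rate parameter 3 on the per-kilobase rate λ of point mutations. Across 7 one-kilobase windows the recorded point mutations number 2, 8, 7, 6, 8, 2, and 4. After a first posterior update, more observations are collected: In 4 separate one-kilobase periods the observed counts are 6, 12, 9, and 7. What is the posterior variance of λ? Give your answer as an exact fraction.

103/196

Total count: 2 + 8 + 7 + 6 + 8 + 2 + 4 = 37.
Total exposure: 7 kilobases.
After the first batch: Gamma(32 + 37, 3 + 7) = Gamma(69, 10).
Total count: 6 + 12 + 9 + 7 = 34.
Total exposure: 4 kilobases.
After the second batch: Gamma(69 + 34, 10 + 4) = Gamma(103, 14).
Posterior variance = α'/β'² = 103/196.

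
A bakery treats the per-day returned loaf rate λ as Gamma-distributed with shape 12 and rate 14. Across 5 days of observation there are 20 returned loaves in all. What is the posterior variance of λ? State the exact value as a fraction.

Total count 20 over total exposure 5 days.
Gamma(α, β) with Poisson data over total exposure Σt gives posterior Gamma(α+Σx, β+Σt) = Gamma(32, 19).
Posterior variance = α'/β'² = 32/361.

32/361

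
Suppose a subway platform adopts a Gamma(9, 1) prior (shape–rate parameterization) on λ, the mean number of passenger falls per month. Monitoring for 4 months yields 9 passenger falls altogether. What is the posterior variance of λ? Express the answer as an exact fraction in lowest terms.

18/25

Total count 9 over total exposure 4 months.
Posterior: α' = 9 + 9 = 18, β' = 1 + 4 = 5.
Posterior variance = α'/β'² = 18/25.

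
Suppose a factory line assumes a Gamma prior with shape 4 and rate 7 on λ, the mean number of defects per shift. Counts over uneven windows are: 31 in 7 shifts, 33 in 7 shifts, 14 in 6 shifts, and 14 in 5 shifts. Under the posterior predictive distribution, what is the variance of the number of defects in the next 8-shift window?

30

Total count: 31 + 33 + 14 + 14 = 92.
Total exposure: 7 + 7 + 6 + 5 = 25 shifts.
Gamma(α, β) with Poisson data over total exposure Σt gives posterior Gamma(α+Σx, β+Σt) = Gamma(96, 32).
The posterior predictive for a window of length T is Negative Binomial with variance T·α'·(β'+T)/β'² = 8·96·40/1024 = 30.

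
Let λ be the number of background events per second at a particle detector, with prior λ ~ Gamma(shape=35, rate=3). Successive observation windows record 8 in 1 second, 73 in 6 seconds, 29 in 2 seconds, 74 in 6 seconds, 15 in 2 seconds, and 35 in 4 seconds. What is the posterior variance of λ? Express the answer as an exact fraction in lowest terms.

269/576

Total count: 8 + 73 + 29 + 74 + 15 + 35 = 234.
Total exposure: 1 + 6 + 2 + 6 + 2 + 4 = 21 seconds.
Posterior: α' = 35 + 234 = 269, β' = 3 + 21 = 24.
Posterior variance = α'/β'² = 269/576.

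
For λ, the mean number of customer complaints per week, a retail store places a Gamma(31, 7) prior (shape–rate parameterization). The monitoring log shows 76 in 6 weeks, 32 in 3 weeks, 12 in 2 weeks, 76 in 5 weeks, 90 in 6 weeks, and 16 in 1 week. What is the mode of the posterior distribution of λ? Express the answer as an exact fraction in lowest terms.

Total count: 76 + 32 + 12 + 76 + 90 + 16 = 302.
Total exposure: 6 + 3 + 2 + 5 + 6 + 1 = 23 weeks.
The Gamma prior is conjugate for the Poisson rate, so λ | data ~ Gamma(31+302, 7+23) = Gamma(333, 30).
Posterior mode = (α'−1)/β' = 332/30 = 166/15.

166/15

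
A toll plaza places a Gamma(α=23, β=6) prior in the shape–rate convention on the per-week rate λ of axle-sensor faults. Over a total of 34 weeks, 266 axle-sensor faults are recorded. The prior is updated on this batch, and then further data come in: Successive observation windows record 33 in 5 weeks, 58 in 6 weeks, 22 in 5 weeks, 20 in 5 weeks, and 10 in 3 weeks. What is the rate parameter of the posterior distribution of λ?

64

Total count 266 over total exposure 34 weeks.
After the first batch: Gamma(23 + 266, 6 + 34) = Gamma(289, 40).
Total count: 33 + 58 + 22 + 20 + 10 = 143.
Total exposure: 5 + 6 + 5 + 5 + 3 = 24 weeks.
After the second batch: Gamma(289 + 143, 40 + 24) = Gamma(432, 64).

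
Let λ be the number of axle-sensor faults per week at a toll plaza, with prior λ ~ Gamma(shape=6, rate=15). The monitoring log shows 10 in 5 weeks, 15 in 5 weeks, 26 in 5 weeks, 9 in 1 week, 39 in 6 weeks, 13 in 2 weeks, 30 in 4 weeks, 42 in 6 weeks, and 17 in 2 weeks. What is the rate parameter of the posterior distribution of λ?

51

Total count: 10 + 15 + 26 + 9 + 39 + 13 + 30 + 42 + 17 = 201.
Total exposure: 5 + 5 + 5 + 1 + 6 + 2 + 4 + 6 + 2 = 36 weeks.
The Gamma prior is conjugate for the Poisson rate, so λ | data ~ Gamma(6+201, 15+36) = Gamma(207, 51).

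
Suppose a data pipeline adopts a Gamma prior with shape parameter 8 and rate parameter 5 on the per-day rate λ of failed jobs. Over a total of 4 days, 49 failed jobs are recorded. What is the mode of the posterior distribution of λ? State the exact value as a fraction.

Total count 49 over total exposure 4 days.
Gamma(α, β) with Poisson data over total exposure Σt gives posterior Gamma(α+Σx, β+Σt) = Gamma(57, 9).
Posterior mode = (α'−1)/β' = 56/9.

56/9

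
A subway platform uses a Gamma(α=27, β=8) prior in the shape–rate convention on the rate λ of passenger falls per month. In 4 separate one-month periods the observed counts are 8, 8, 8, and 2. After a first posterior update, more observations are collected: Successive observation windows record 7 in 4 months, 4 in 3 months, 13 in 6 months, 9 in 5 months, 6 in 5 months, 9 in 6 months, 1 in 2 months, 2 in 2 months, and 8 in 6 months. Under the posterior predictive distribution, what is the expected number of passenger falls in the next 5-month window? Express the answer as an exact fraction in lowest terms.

Total count: 8 + 8 + 8 + 2 = 26.
Total exposure: 4 months.
After the first batch: Gamma(27 + 26, 8 + 4) = Gamma(53, 12).
Total count: 7 + 4 + 13 + 9 + 6 + 9 + 1 + 2 + 8 = 59.
Total exposure: 4 + 3 + 6 + 5 + 5 + 6 + 2 + 2 + 6 = 39 months.
After the second batch: Gamma(53 + 59, 12 + 39) = Gamma(112, 51).
Predictive mean over a 5-month window = T·E[λ|data] = 5·112/51 = 560/51.

560/51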